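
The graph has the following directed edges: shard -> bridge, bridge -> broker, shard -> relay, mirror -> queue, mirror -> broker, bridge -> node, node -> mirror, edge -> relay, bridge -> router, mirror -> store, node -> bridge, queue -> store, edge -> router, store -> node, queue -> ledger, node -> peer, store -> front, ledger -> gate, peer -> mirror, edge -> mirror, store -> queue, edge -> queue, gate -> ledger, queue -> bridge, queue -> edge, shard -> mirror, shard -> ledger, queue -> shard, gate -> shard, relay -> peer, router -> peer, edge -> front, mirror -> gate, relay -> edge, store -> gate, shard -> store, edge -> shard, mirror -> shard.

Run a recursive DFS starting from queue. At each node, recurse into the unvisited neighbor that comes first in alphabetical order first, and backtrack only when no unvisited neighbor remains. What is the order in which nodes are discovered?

queue, bridge, broker, node, mirror, gate, ledger, shard, relay, edge, front, router, peer, store

Visit queue
queue → bridge
bridge → broker
bridge → node
node → mirror
mirror → gate
gate → ledger
gate → shard
shard → relay
relay → edge
edge → front
edge → router
router → peer
shard → store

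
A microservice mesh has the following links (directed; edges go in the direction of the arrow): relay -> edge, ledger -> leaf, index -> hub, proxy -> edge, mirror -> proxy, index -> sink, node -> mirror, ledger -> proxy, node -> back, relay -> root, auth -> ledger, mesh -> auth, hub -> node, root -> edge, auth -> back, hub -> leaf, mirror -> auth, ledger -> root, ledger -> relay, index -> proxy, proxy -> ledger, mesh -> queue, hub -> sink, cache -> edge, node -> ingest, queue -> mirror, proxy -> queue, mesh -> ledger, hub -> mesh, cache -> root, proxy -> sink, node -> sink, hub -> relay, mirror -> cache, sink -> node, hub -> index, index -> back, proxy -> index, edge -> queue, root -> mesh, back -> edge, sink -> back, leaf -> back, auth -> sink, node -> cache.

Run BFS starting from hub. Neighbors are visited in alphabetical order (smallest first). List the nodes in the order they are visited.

hub → index → leaf → mesh → node → relay → sink → back → proxy → auth → ledger → queue → cache → ingest → mirror → edge → root

Visit hub; enqueue index, leaf, mesh, node, relay, sink → queue [index, leaf, mesh, node, relay, sink]
Visit index; enqueue back, proxy → queue [leaf, mesh, node, relay, sink, back, proxy]
Visit leaf → queue [mesh, node, relay, sink, back, proxy]
Visit mesh; enqueue auth, ledger, queue → queue [node, relay, sink, back, proxy, auth, ledger, queue]
Visit node; enqueue cache, ingest, mirror → queue [relay, sink, back, proxy, auth, ledger, queue, cache, ingest, mirror]
Visit relay; enqueue edge, root → queue [sink, back, proxy, auth, ledger, queue, cache, ingest, mirror, edge, root]
Visit sink → queue [back, proxy, auth, ledger, queue, cache, ingest, mirror, edge, root]
Visit back → queue [proxy, auth, ledger, queue, cache, ingest, mirror, edge, root]
Visit proxy → queue [auth, ledger, queue, cache, ingest, mirror, edge, root]
Visit auth → queue [ledger, queue, cache, ingest, mirror, edge, root]
Visit ledger → queue [queue, cache, ingest, mirror, edge, root]
Visit queue → queue [cache, ingest, mirror, edge, root]
Visit cache → queue [ingest, mirror, edge, root]
Visit ingest → queue [mirror, edge, root]
Visit mirror → queue [edge, root]
Visit edge → queue [root]
Visit root → queue []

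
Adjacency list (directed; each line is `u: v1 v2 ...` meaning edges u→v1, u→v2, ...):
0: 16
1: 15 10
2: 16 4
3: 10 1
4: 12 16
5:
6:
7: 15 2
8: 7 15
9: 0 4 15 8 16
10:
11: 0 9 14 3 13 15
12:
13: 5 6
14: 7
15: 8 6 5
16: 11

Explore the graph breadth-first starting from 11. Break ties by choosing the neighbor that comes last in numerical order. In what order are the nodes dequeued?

11 -> 15 -> 14 -> 13 -> 9 -> 3 -> 0 -> 8 -> 6 -> 5 -> 7 -> 16 -> 4 -> 10 -> 1 -> 2 -> 12

Visit 11; enqueue 15, 14, 13, 9, 3, 0 → queue [15, 14, 13, 9, 3, 0]
Visit 15; enqueue 8, 6, 5 → queue [14, 13, 9, 3, 0, 8, 6, 5]
Visit 14; enqueue 7 → queue [13, 9, 3, 0, 8, 6, 5, 7]
Visit 13 → queue [9, 3, 0, 8, 6, 5, 7]
Visit 9; enqueue 16, 4 → queue [3, 0, 8, 6, 5, 7, 16, 4]
Visit 3; enqueue 10, 1 → queue [0, 8, 6, 5, 7, 16, 4, 10, 1]
Visit 0 → queue [8, 6, 5, 7, 16, 4, 10, 1]
Visit 8 → queue [6, 5, 7, 16, 4, 10, 1]
Visit 6 → queue [5, 7, 16, 4, 10, 1]
Visit 5 → queue [7, 16, 4, 10, 1]
Visit 7; enqueue 2 → queue [16, 4, 10, 1, 2]
Visit 16 → queue [4, 10, 1, 2]
Visit 4; enqueue 12 → queue [10, 1, 2, 12]
Visit 10 → queue [1, 2, 12]
Visit 1 → queue [2, 12]
Visit 2 → queue [12]
Visit 12 → queue []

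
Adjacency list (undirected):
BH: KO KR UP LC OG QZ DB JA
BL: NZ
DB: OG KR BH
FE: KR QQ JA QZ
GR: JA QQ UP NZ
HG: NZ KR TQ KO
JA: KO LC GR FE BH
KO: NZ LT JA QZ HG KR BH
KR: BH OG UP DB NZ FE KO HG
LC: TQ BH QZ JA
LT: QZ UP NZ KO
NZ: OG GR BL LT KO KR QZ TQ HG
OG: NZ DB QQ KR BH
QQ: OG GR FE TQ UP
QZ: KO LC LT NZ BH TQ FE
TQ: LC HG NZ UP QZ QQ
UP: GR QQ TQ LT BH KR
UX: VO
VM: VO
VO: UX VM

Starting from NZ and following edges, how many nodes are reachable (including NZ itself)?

17

BFS from NZ visits: NZ, OG, GR, BL, LT, KO, KR, QZ, TQ, HG, DB, QQ, BH, JA, UP, FE, LC
Reachable nodes: 17 of 20 total.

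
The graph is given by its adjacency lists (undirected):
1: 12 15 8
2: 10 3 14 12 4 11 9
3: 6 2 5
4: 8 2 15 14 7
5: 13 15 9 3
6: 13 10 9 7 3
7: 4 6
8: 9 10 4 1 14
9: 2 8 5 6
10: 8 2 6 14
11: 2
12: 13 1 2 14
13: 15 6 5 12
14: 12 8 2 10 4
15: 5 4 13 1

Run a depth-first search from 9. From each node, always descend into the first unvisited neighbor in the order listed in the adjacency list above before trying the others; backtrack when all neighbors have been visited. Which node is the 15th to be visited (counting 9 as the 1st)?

Visit 9
9 → 2
2 → 10
10 → 8
8 → 4
4 → 15
15 → 5
5 → 13
13 → 6
6 → 7
6 → 3
13 → 12
12 → 1
12 → 14
2 → 11

Visit order: 9, 2, 10, 8, 4, 15, 5, 13, 6, 7, 3, 12, 1, 14, 11

11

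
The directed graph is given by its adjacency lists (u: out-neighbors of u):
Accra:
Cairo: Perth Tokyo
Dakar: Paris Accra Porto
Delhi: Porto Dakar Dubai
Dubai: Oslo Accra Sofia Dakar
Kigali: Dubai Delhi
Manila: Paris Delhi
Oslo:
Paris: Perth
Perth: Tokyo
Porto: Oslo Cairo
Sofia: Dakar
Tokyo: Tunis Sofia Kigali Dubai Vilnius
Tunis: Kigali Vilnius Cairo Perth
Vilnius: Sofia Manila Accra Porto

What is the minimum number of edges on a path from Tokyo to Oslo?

Level 0: Tokyo
Level 1: Dubai, Kigali, Sofia, Tunis, Vilnius
Level 2: Accra, Cairo, Dakar, Delhi, Manila, Oslo, Perth, Porto
Level 3: Paris
Oslo first appears at level 2.

2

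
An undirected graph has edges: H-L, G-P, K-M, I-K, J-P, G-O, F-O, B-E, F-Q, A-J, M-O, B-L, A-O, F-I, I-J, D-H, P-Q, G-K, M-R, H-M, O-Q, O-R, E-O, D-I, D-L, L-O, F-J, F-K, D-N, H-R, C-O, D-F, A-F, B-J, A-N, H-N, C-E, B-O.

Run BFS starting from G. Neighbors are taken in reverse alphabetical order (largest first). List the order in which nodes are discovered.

G P O K Q J R M L F E C B A I H D N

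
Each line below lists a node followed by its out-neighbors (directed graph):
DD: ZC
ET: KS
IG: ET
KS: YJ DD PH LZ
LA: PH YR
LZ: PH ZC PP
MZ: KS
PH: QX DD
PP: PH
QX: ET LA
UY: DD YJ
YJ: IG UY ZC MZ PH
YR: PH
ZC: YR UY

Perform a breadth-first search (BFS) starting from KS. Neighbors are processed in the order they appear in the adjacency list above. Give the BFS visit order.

Visit KS; enqueue YJ, DD, PH, LZ → queue [YJ, DD, PH, LZ]
Visit YJ; enqueue IG, UY, ZC, MZ → queue [DD, PH, LZ, IG, UY, ZC, MZ]
Visit DD → queue [PH, LZ, IG, UY, ZC, MZ]
Visit PH; enqueue QX → queue [LZ, IG, UY, ZC, MZ, QX]
Visit LZ; enqueue PP → queue [IG, UY, ZC, MZ, QX, PP]
Visit IG; enqueue ET → queue [UY, ZC, MZ, QX, PP, ET]
Visit UY → queue [ZC, MZ, QX, PP, ET]
Visit ZC; enqueue YR → queue [MZ, QX, PP, ET, YR]
Visit MZ → queue [QX, PP, ET, YR]
Visit QX; enqueue LA → queue [PP, ET, YR, LA]
Visit PP → queue [ET, YR, LA]
Visit ET → queue [YR, LA]
Visit YR → queue [LA]
Visit LA → queue []

KS YJ DD PH LZ IG UY ZC MZ QX PP ET YR LA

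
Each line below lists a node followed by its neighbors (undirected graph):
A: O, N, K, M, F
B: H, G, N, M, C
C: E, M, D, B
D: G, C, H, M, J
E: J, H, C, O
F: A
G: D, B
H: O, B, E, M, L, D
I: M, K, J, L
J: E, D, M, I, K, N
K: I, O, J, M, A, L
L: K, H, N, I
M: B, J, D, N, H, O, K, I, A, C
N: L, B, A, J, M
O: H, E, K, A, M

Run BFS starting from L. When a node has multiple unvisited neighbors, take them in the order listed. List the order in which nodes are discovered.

Visit L; enqueue K, H, N, I → queue [K, H, N, I]
Visit K; enqueue O, J, M, A → queue [H, N, I, O, J, M, A]
Visit H; enqueue B, E, D → queue [N, I, O, J, M, A, B, E, D]
Visit N → queue [I, O, J, M, A, B, E, D]
Visit I → queue [O, J, M, A, B, E, D]
Visit O → queue [J, M, A, B, E, D]
Visit J → queue [M, A, B, E, D]
Visit M; enqueue C → queue [A, B, E, D, C]
Visit A; enqueue F → queue [B, E, D, C, F]
Visit B; enqueue G → queue [E, D, C, F, G]
Visit E → queue [D, C, F, G]
Visit D → queue [C, F, G]
Visit C → queue [F, G]
Visit F → queue [G]
Visit G → queue []

L, K, H, N, I, O, J, M, A, B, E, D, C, F, G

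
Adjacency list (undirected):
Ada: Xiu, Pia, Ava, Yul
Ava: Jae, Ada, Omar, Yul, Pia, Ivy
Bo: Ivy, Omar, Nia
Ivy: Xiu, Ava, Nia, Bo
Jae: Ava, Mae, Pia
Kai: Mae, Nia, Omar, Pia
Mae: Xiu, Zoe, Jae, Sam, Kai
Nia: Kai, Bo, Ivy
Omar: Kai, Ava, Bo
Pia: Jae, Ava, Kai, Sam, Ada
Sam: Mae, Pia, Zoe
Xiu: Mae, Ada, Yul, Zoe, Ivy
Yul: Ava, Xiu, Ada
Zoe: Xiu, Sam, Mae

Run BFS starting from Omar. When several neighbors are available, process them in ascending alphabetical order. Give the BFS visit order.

Omar → Ava → Bo → Kai → Ada → Ivy → Jae → Pia → Yul → Nia → Mae → Xiu → Sam → Zoe

Visit Omar; enqueue Ava, Bo, Kai → queue [Ava, Bo, Kai]
Visit Ava; enqueue Ada, Ivy, Jae, Pia, Yul → queue [Bo, Kai, Ada, Ivy, Jae, Pia, Yul]
Visit Bo; enqueue Nia → queue [Kai, Ada, Ivy, Jae, Pia, Yul, Nia]
Visit Kai; enqueue Mae → queue [Ada, Ivy, Jae, Pia, Yul, Nia, Mae]
Visit Ada; enqueue Xiu → queue [Ivy, Jae, Pia, Yul, Nia, Mae, Xiu]
Visit Ivy → queue [Jae, Pia, Yul, Nia, Mae, Xiu]
Visit Jae → queue [Pia, Yul, Nia, Mae, Xiu]
Visit Pia; enqueue Sam → queue [Yul, Nia, Mae, Xiu, Sam]
Visit Yul → queue [Nia, Mae, Xiu, Sam]
Visit Nia → queue [Mae, Xiu, Sam]
Visit Mae; enqueue Zoe → queue [Xiu, Sam, Zoe]
Visit Xiu → queue [Sam, Zoe]
Visit Sam → queue [Zoe]
Visit Zoe → queue []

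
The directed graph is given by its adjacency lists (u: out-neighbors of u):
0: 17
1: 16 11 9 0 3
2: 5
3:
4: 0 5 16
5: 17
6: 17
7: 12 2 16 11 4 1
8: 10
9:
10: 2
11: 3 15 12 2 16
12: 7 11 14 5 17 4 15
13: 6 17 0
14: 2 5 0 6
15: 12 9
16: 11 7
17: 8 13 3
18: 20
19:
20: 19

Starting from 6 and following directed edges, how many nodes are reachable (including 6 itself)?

9

BFS from 6 visits: 6, 17, 13, 8, 3, 0, 10, 2, 5
Reachable nodes: 9 of 21 total.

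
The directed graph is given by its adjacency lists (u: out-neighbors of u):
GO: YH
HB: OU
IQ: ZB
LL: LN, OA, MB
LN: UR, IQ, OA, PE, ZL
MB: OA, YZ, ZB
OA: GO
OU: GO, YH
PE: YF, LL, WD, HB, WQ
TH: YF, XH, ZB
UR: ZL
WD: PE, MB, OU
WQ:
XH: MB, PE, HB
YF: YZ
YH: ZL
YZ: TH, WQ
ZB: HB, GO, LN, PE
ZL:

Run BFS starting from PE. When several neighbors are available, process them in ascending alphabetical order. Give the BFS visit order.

PE HB LL WD WQ YF OU LN MB OA YZ GO YH IQ UR ZL ZB TH XH

Visit PE; enqueue HB, LL, WD, WQ, YF → queue [HB, LL, WD, WQ, YF]
Visit HB; enqueue OU → queue [LL, WD, WQ, YF, OU]
Visit LL; enqueue LN, MB, OA → queue [WD, WQ, YF, OU, LN, MB, OA]
Visit WD → queue [WQ, YF, OU, LN, MB, OA]
Visit WQ → queue [YF, OU, LN, MB, OA]
Visit YF; enqueue YZ → queue [OU, LN, MB, OA, YZ]
Visit OU; enqueue GO, YH → queue [LN, MB, OA, YZ, GO, YH]
Visit LN; enqueue IQ, UR, ZL → queue [MB, OA, YZ, GO, YH, IQ, UR, ZL]
Visit MB; enqueue ZB → queue [OA, YZ, GO, YH, IQ, UR, ZL, ZB]
Visit OA → queue [YZ, GO, YH, IQ, UR, ZL, ZB]
Visit YZ; enqueue TH → queue [GO, YH, IQ, UR, ZL, ZB, TH]
Visit GO → queue [YH, IQ, UR, ZL, ZB, TH]
Visit YH → queue [IQ, UR, ZL, ZB, TH]
Visit IQ → queue [UR, ZL, ZB, TH]
Visit UR → queue [ZL, ZB, TH]
Visit ZL → queue [ZB, TH]
Visit ZB → queue [TH]
Visit TH; enqueue XH → queue [XH]
Visit XH → queue []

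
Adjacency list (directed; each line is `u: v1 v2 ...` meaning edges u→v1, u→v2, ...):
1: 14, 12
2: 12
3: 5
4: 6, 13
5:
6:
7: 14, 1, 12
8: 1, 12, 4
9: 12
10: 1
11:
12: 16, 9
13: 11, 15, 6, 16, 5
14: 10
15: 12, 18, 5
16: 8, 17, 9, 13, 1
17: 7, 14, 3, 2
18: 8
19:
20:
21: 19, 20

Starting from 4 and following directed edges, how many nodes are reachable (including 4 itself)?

BFS from 4 visits: 4, 6, 13, 11, 15, 16, 5, 12, 18, 8, 17, 9, 1, 7, 14, 3, 2, 10
Reachable nodes: 18 of 21 total.

18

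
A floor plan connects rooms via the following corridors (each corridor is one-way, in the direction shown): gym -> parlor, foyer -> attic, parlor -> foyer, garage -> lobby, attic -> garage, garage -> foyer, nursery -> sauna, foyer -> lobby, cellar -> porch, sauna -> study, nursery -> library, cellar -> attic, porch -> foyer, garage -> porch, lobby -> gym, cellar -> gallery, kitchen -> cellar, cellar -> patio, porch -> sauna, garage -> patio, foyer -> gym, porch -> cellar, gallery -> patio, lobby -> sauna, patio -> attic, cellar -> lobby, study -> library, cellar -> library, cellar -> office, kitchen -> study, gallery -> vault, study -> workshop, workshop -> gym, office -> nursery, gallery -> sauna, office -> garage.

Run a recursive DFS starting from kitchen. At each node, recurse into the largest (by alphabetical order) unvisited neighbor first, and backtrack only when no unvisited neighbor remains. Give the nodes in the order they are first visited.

kitchen, study, workshop, gym, parlor, foyer, lobby, sauna, attic, garage, porch, cellar, patio, office, nursery, library, gallery, vault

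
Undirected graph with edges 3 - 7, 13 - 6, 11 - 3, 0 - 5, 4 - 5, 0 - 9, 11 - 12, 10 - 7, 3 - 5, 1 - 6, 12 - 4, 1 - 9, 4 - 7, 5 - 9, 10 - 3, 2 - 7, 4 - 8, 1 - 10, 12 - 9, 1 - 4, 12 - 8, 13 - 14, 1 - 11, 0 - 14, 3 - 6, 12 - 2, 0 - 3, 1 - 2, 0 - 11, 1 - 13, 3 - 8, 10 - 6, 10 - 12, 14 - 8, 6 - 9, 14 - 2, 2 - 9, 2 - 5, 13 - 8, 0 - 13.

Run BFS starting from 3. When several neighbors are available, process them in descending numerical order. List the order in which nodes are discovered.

Visit 3; enqueue 11, 10, 8, 7, 6, 5, 0 → queue [11, 10, 8, 7, 6, 5, 0]
Visit 11; enqueue 12, 1 → queue [10, 8, 7, 6, 5, 0, 12, 1]
Visit 10 → queue [8, 7, 6, 5, 0, 12, 1]
Visit 8; enqueue 14, 13, 4 → queue [7, 6, 5, 0, 12, 1, 14, 13, 4]
Visit 7; enqueue 2 → queue [6, 5, 0, 12, 1, 14, 13, 4, 2]
Visit 6; enqueue 9 → queue [5, 0, 12, 1, 14, 13, 4, 2, 9]
Visit 5 → queue [0, 12, 1, 14, 13, 4, 2, 9]
Visit 0 → queue [12, 1, 14, 13, 4, 2, 9]
Visit 12 → queue [1, 14, 13, 4, 2, 9]
Visit 1 → queue [14, 13, 4, 2, 9]
Visit 14 → queue [13, 4, 2, 9]
Visit 13 → queue [4, 2, 9]
Visit 4 → queue [2, 9]
Visit 2 → queue [9]
Visit 9 → queue []

3 -> 11 -> 10 -> 8 -> 7 -> 6 -> 5 -> 0 -> 12 -> 1 -> 14 -> 13 -> 4 -> 2 -> 9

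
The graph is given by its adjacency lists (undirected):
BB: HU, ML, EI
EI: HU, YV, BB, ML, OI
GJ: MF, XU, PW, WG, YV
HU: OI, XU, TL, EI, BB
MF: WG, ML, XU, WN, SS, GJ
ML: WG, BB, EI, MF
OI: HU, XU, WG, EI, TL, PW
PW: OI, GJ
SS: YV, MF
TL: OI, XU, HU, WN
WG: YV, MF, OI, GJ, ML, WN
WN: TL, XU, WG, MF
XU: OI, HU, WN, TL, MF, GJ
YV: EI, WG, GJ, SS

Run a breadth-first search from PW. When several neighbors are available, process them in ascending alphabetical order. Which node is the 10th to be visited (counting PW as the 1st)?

Visit PW; enqueue GJ, OI → queue [GJ, OI]
Visit GJ; enqueue MF, WG, XU, YV → queue [OI, MF, WG, XU, YV]
Visit OI; enqueue EI, HU, TL → queue [MF, WG, XU, YV, EI, HU, TL]
Visit MF; enqueue ML, SS, WN → queue [WG, XU, YV, EI, HU, TL, ML, SS, WN]
Visit WG → queue [XU, YV, EI, HU, TL, ML, SS, WN]
Visit XU → queue [YV, EI, HU, TL, ML, SS, WN]
Visit YV → queue [EI, HU, TL, ML, SS, WN]
Visit EI; enqueue BB → queue [HU, TL, ML, SS, WN, BB]
Visit HU → queue [TL, ML, SS, WN, BB]
Visit TL → queue [ML, SS, WN, BB]
Visit ML → queue [SS, WN, BB]
Visit SS → queue [WN, BB]
Visit WN → queue [BB]
Visit BB → queue []

Visit order: PW, GJ, OI, MF, WG, XU, YV, EI, HU, TL, ML, SS, WN, BB

TL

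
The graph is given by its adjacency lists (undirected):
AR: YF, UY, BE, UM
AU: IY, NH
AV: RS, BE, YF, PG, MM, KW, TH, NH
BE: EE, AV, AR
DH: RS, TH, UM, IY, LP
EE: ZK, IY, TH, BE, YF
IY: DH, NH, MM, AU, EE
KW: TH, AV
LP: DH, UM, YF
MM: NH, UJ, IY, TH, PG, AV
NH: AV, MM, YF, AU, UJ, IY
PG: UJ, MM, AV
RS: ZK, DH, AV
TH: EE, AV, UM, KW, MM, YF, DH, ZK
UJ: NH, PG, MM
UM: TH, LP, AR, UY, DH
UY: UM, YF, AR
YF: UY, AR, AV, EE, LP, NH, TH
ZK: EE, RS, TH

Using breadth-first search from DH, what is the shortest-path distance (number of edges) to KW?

2

Level 0: DH
Level 1: IY, LP, RS, TH, UM
Level 2: AR, AU, AV, EE, KW, MM, NH, UY, YF, ZK
Level 3: BE, PG, UJ
KW first appears at level 2.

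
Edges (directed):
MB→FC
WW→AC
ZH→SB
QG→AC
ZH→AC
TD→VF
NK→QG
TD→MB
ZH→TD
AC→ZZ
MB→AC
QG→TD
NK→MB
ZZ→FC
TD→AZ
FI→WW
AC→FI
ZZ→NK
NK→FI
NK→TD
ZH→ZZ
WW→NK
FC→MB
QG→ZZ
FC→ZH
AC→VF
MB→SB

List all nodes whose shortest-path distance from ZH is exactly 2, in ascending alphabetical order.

Level 0: ZH
Level 1: AC, SB, TD, ZZ
Level 2: AZ, FC, FI, MB, NK, VF
Level 3: QG, WW

AZ, FC, FI, MB, NK, VF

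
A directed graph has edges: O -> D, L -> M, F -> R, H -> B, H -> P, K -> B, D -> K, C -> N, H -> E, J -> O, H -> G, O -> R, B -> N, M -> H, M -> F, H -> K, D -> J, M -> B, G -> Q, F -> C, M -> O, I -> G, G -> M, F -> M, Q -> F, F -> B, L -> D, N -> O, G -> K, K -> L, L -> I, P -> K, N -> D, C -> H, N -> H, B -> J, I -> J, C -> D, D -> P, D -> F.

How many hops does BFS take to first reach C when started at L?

Level 0: L
Level 1: D, I, M
Level 2: B, F, G, H, J, K, O, P
Level 3: C, E, N, Q, R
C first appears at level 3.

3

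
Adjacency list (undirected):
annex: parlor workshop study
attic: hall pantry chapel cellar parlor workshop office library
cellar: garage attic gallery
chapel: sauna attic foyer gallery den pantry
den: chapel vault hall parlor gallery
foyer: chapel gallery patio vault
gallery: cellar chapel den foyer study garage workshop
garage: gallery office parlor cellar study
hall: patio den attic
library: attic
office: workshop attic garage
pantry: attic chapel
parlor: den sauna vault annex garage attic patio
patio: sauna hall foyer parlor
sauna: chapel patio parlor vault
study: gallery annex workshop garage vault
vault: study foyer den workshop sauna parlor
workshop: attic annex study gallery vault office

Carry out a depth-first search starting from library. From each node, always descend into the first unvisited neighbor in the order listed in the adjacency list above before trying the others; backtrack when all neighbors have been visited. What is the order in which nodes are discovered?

library, attic, hall, patio, sauna, chapel, foyer, gallery, cellar, garage, office, workshop, annex, parlor, den, vault, study, pantry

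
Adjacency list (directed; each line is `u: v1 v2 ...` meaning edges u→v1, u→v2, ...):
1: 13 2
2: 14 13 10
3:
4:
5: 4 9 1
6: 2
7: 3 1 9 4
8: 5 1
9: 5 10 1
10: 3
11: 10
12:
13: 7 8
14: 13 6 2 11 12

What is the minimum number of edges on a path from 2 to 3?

Level 0: 2
Level 1: 10, 13, 14
Level 2: 3, 6, 7, 8, 11, 12
Level 3: 1, 4, 5, 9
3 first appears at level 2.

2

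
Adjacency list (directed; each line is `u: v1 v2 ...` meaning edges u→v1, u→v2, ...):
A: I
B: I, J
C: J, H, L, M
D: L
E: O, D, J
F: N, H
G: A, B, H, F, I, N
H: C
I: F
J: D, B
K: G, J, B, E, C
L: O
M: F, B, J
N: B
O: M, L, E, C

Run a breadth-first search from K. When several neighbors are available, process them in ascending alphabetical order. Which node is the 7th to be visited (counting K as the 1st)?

Visit K; enqueue B, C, E, G, J → queue [B, C, E, G, J]
Visit B; enqueue I → queue [C, E, G, J, I]
Visit C; enqueue H, L, M → queue [E, G, J, I, H, L, M]
Visit E; enqueue D, O → queue [G, J, I, H, L, M, D, O]
Visit G; enqueue A, F, N → queue [J, I, H, L, M, D, O, A, F, N]
Visit J → queue [I, H, L, M, D, O, A, F, N]
Visit I → queue [H, L, M, D, O, A, F, N]
Visit H → queue [L, M, D, O, A, F, N]
Visit L → queue [M, D, O, A, F, N]
Visit M → queue [D, O, A, F, N]
Visit D → queue [O, A, F, N]
Visit O → queue [A, F, N]
Visit A → queue [F, N]
Visit F → queue [N]
Visit N → queue []

Visit order: K, B, C, E, G, J, I, H, L, M, D, O, A, F, N

I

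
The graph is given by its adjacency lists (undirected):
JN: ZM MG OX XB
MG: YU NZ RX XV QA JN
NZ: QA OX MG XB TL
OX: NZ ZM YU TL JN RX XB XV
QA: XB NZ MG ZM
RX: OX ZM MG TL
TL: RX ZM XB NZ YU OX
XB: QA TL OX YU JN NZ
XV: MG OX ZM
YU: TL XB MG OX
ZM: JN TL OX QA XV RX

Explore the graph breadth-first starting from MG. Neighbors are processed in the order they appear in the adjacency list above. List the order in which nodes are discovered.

MG, YU, NZ, RX, XV, QA, JN, TL, XB, OX, ZM

Visit MG; enqueue YU, NZ, RX, XV, QA, JN → queue [YU, NZ, RX, XV, QA, JN]
Visit YU; enqueue TL, XB, OX → queue [NZ, RX, XV, QA, JN, TL, XB, OX]
Visit NZ → queue [RX, XV, QA, JN, TL, XB, OX]
Visit RX; enqueue ZM → queue [XV, QA, JN, TL, XB, OX, ZM]
Visit XV → queue [QA, JN, TL, XB, OX, ZM]
Visit QA → queue [JN, TL, XB, OX, ZM]
Visit JN → queue [TL, XB, OX, ZM]
Visit TL → queue [XB, OX, ZM]
Visit XB → queue [OX, ZM]
Visit OX → queue [ZM]
Visit ZM → queue []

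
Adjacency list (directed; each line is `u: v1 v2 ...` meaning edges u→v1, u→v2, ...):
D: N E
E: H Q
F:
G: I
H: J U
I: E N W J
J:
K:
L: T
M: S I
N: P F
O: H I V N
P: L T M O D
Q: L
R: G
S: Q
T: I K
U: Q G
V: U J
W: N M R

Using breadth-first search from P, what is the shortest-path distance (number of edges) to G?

Level 0: P
Level 1: D, L, M, O, T
Level 2: E, H, I, K, N, S, V
Level 3: F, J, Q, U, W
Level 4: G, R
G first appears at level 4.

4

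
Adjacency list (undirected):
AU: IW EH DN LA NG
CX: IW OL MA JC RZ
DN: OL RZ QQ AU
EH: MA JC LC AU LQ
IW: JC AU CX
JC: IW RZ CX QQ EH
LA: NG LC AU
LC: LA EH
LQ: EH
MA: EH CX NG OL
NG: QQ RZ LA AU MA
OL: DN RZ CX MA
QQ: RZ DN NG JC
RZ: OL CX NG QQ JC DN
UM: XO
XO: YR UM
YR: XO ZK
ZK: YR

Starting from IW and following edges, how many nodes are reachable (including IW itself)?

BFS from IW visits: IW, JC, AU, CX, RZ, QQ, EH, DN, LA, NG, OL, MA, LC, LQ
Reachable nodes: 14 of 18 total.

14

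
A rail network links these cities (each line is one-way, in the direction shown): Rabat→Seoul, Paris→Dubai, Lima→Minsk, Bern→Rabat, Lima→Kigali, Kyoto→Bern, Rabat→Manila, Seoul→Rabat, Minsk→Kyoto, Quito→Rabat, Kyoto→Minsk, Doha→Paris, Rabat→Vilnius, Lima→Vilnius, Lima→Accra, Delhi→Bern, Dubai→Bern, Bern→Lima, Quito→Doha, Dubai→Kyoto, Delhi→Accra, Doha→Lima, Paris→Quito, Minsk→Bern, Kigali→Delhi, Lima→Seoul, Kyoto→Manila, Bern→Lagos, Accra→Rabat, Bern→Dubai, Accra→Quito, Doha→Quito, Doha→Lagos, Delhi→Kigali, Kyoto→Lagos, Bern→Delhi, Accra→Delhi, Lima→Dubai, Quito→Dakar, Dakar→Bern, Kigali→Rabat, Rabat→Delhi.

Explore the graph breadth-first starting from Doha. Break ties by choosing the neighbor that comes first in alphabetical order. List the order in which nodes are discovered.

Visit Doha; enqueue Lagos, Lima, Paris, Quito → queue [Lagos, Lima, Paris, Quito]
Visit Lagos → queue [Lima, Paris, Quito]
Visit Lima; enqueue Accra, Dubai, Kigali, Minsk, Seoul, Vilnius → queue [Paris, Quito, Accra, Dubai, Kigali, Minsk, Seoul, Vilnius]
Visit Paris → queue [Quito, Accra, Dubai, Kigali, Minsk, Seoul, Vilnius]
Visit Quito; enqueue Dakar, Rabat → queue [Accra, Dubai, Kigali, Minsk, Seoul, Vilnius, Dakar, Rabat]
Visit Accra; enqueue Delhi → queue [Dubai, Kigali, Minsk, Seoul, Vilnius, Dakar, Rabat, Delhi]
Visit Dubai; enqueue Bern, Kyoto → queue [Kigali, Minsk, Seoul, Vilnius, Dakar, Rabat, Delhi, Bern, Kyoto]
Visit Kigali → queue [Minsk, Seoul, Vilnius, Dakar, Rabat, Delhi, Bern, Kyoto]
Visit Minsk → queue [Seoul, Vilnius, Dakar, Rabat, Delhi, Bern, Kyoto]
Visit Seoul → queue [Vilnius, Dakar, Rabat, Delhi, Bern, Kyoto]
Visit Vilnius → queue [Dakar, Rabat, Delhi, Bern, Kyoto]
Visit Dakar → queue [Rabat, Delhi, Bern, Kyoto]
Visit Rabat; enqueue Manila → queue [Delhi, Bern, Kyoto, Manila]
Visit Delhi → queue [Bern, Kyoto, Manila]
Visit Bern → queue [Kyoto, Manila]
Visit Kyoto → queue [Manila]
Visit Manila → queue []

Doha, Lagos, Lima, Paris, Quito, Accra, Dubai, Kigali, Minsk, Seoul, Vilnius, Dakar, Rabat, Delhi, Bern, Kyoto, Manila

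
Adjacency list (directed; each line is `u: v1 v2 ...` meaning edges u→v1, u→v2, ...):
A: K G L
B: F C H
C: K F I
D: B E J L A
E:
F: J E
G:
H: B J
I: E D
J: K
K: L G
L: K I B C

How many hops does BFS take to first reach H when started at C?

Level 0: C
Level 1: F, I, K
Level 2: D, E, G, J, L
Level 3: A, B
Level 4: H
H first appears at level 4.

4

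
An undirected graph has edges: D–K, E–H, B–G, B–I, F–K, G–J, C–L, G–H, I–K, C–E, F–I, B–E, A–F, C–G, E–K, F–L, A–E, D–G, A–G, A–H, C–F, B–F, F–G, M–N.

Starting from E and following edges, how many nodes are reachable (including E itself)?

12

BFS from E visits: E, A, B, C, H, K, F, G, I, L, D, J
Reachable nodes: 12 of 14 total.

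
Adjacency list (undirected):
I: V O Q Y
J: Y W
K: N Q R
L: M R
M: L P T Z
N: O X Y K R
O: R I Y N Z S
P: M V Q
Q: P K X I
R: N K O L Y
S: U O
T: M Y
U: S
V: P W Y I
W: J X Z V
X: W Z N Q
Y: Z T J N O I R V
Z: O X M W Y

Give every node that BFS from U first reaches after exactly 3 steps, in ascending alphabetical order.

I, N, R, Y, Z

Level 0: U
Level 1: S
Level 2: O
Level 3: I, N, R, Y, Z
Level 4: J, K, L, M, Q, T, V, W, X
Level 5: P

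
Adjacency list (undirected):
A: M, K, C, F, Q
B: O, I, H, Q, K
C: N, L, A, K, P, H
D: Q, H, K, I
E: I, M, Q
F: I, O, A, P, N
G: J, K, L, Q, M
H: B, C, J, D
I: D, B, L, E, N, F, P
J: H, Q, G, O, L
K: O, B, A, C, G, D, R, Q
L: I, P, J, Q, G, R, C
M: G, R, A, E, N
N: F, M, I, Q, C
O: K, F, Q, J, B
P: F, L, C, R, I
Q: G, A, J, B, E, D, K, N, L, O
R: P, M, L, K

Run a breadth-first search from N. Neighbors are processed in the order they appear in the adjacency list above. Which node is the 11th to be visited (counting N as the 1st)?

Visit N; enqueue F, M, I, Q, C → queue [F, M, I, Q, C]
Visit F; enqueue O, A, P → queue [M, I, Q, C, O, A, P]
Visit M; enqueue G, R, E → queue [I, Q, C, O, A, P, G, R, E]
Visit I; enqueue D, B, L → queue [Q, C, O, A, P, G, R, E, D, B, L]
Visit Q; enqueue J, K → queue [C, O, A, P, G, R, E, D, B, L, J, K]
Visit C; enqueue H → queue [O, A, P, G, R, E, D, B, L, J, K, H]
Visit O → queue [A, P, G, R, E, D, B, L, J, K, H]
Visit A → queue [P, G, R, E, D, B, L, J, K, H]
Visit P → queue [G, R, E, D, B, L, J, K, H]
Visit G → queue [R, E, D, B, L, J, K, H]
Visit R → queue [E, D, B, L, J, K, H]
Visit E → queue [D, B, L, J, K, H]
Visit D → queue [B, L, J, K, H]
Visit B → queue [L, J, K, H]
Visit L → queue [J, K, H]
Visit J → queue [K, H]
Visit K → queue [H]
Visit H → queue []

Visit order: N, F, M, I, Q, C, O, A, P, G, R, E, D, B, L, J, K, H

R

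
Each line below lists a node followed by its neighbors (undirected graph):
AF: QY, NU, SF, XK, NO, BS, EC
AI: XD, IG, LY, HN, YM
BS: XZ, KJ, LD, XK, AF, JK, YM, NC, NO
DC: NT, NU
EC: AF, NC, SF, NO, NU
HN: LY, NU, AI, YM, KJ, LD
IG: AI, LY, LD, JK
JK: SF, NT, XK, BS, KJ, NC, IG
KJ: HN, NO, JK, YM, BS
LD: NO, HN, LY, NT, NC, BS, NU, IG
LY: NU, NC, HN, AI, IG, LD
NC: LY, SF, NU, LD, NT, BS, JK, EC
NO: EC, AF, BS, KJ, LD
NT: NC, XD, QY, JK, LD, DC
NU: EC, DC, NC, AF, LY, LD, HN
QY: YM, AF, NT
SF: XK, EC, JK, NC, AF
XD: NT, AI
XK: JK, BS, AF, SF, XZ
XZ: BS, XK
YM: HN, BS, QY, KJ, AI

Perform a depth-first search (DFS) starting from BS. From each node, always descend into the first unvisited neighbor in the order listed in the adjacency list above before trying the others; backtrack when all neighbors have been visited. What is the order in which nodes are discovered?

Visit BS
BS → XZ
XZ → XK
XK → JK
JK → SF
SF → EC
EC → AF
AF → QY
QY → YM
YM → HN
HN → LY
LY → NU
NU → DC
DC → NT
NT → NC
NC → LD
LD → NO
NO → KJ
LD → IG
IG → AI
AI → XD

BS, XZ, XK, JK, SF, EC, AF, QY, YM, HN, LY, NU, DC, NT, NC, LD, NO, KJ, IG, AI, XD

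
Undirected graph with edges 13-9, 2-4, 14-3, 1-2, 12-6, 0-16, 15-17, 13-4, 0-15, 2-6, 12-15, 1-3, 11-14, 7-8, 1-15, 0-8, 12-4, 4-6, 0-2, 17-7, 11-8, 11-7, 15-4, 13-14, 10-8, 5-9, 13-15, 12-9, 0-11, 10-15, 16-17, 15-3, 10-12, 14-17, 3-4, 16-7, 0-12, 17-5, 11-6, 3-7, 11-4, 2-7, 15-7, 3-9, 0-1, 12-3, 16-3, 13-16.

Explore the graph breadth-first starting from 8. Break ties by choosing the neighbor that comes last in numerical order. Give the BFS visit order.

Visit 8; enqueue 11, 10, 7, 0 → queue [11, 10, 7, 0]
Visit 11; enqueue 14, 6, 4 → queue [10, 7, 0, 14, 6, 4]
Visit 10; enqueue 15, 12 → queue [7, 0, 14, 6, 4, 15, 12]
Visit 7; enqueue 17, 16, 3, 2 → queue [0, 14, 6, 4, 15, 12, 17, 16, 3, 2]
Visit 0; enqueue 1 → queue [14, 6, 4, 15, 12, 17, 16, 3, 2, 1]
Visit 14; enqueue 13 → queue [6, 4, 15, 12, 17, 16, 3, 2, 1, 13]
Visit 6 → queue [4, 15, 12, 17, 16, 3, 2, 1, 13]
Visit 4 → queue [15, 12, 17, 16, 3, 2, 1, 13]
Visit 15 → queue [12, 17, 16, 3, 2, 1, 13]
Visit 12; enqueue 9 → queue [17, 16, 3, 2, 1, 13, 9]
Visit 17; enqueue 5 → queue [16, 3, 2, 1, 13, 9, 5]
Visit 16 → queue [3, 2, 1, 13, 9, 5]
Visit 3 → queue [2, 1, 13, 9, 5]
Visit 2 → queue [1, 13, 9, 5]
Visit 1 → queue [13, 9, 5]
Visit 13 → queue [9, 5]
Visit 9 → queue [5]
Visit 5 → queue []

8, 11, 10, 7, 0, 14, 6, 4, 15, 12, 17, 16, 3, 2, 1, 13, 9, 5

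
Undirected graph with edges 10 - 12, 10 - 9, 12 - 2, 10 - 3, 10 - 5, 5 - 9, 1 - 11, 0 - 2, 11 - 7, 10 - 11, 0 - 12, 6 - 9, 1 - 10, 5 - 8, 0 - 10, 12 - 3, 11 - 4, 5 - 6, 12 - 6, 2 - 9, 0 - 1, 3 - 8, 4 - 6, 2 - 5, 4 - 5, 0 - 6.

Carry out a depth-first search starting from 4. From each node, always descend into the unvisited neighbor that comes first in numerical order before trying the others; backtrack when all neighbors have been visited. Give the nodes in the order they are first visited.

4 -> 5 -> 2 -> 0 -> 1 -> 10 -> 3 -> 8 -> 12 -> 6 -> 9 -> 11 -> 7

Visit 4
4 → 5
5 → 2
2 → 0
0 → 1
1 → 10
10 → 3
3 → 8
3 → 12
12 → 6
6 → 9
10 → 11
11 → 7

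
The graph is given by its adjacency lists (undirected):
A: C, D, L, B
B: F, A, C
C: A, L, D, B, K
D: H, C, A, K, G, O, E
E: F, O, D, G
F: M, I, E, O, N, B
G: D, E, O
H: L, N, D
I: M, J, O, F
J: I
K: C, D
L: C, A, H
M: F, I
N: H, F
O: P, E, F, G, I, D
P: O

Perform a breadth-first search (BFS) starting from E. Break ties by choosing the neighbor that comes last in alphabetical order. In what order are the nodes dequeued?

E, O, G, F, D, P, I, N, M, B, K, H, C, A, J, L

Visit E; enqueue O, G, F, D → queue [O, G, F, D]
Visit O; enqueue P, I → queue [G, F, D, P, I]
Visit G → queue [F, D, P, I]
Visit F; enqueue N, M, B → queue [D, P, I, N, M, B]
Visit D; enqueue K, H, C, A → queue [P, I, N, M, B, K, H, C, A]
Visit P → queue [I, N, M, B, K, H, C, A]
Visit I; enqueue J → queue [N, M, B, K, H, C, A, J]
Visit N → queue [M, B, K, H, C, A, J]
Visit M → queue [B, K, H, C, A, J]
Visit B → queue [K, H, C, A, J]
Visit K → queue [H, C, A, J]
Visit H; enqueue L → queue [C, A, J, L]
Visit C → queue [A, J, L]
Visit A → queue [J, L]
Visit J → queue [L]
Visit L → queue []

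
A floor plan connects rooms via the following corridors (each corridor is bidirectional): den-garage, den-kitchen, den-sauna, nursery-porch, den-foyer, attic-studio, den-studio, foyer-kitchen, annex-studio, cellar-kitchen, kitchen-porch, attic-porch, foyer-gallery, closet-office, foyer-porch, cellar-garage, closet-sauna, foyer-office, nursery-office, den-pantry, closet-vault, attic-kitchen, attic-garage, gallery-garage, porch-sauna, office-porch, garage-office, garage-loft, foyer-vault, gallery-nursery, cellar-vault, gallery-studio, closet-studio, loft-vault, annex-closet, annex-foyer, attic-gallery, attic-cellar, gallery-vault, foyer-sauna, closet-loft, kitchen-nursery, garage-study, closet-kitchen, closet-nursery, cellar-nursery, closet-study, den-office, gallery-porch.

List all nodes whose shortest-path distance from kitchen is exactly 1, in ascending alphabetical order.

Level 0: kitchen
Level 1: attic, cellar, closet, den, foyer, nursery, porch
Level 2: annex, gallery, garage, loft, office, pantry, sauna, studio, study, vault

attic, cellar, closet, den, foyer, nursery, porch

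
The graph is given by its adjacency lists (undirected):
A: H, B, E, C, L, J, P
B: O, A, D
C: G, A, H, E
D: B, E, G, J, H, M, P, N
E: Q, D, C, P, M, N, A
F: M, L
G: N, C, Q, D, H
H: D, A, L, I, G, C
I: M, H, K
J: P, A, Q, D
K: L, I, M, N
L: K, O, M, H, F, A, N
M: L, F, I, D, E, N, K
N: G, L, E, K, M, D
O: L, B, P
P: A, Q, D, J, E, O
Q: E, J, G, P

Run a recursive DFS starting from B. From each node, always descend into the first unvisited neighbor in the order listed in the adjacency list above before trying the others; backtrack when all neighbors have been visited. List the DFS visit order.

B, O, L, K, I, M, F, D, E, Q, J, P, A, H, G, N, C

Visit B
B → O
O → L
L → K
K → I
I → M
M → F
M → D
D → E
E → Q
Q → J
J → P
P → A
A → H
H → G
G → N
G → C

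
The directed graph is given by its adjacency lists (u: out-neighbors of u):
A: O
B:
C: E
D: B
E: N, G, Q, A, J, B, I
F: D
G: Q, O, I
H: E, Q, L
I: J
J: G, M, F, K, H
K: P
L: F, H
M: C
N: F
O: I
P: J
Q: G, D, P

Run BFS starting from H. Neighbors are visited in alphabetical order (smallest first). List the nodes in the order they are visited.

Visit H; enqueue E, L, Q → queue [E, L, Q]
Visit E; enqueue A, B, G, I, J, N → queue [L, Q, A, B, G, I, J, N]
Visit L; enqueue F → queue [Q, A, B, G, I, J, N, F]
Visit Q; enqueue D, P → queue [A, B, G, I, J, N, F, D, P]
Visit A; enqueue O → queue [B, G, I, J, N, F, D, P, O]
Visit B → queue [G, I, J, N, F, D, P, O]
Visit G → queue [I, J, N, F, D, P, O]
Visit I → queue [J, N, F, D, P, O]
Visit J; enqueue K, M → queue [N, F, D, P, O, K, M]
Visit N → queue [F, D, P, O, K, M]
Visit F → queue [D, P, O, K, M]
Visit D → queue [P, O, K, M]
Visit P → queue [O, K, M]
Visit O → queue [K, M]
Visit K → queue [M]
Visit M; enqueue C → queue [C]
Visit C → queue []

H, E, L, Q, A, B, G, I, J, N, F, D, P, O, K, M, C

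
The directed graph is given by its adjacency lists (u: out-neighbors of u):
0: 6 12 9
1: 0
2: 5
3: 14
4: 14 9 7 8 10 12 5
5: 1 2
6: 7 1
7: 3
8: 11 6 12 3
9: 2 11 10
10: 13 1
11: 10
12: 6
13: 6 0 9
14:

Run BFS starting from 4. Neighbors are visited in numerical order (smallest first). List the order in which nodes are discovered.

Visit 4; enqueue 5, 7, 8, 9, 10, 12, 14 → queue [5, 7, 8, 9, 10, 12, 14]
Visit 5; enqueue 1, 2 → queue [7, 8, 9, 10, 12, 14, 1, 2]
Visit 7; enqueue 3 → queue [8, 9, 10, 12, 14, 1, 2, 3]
Visit 8; enqueue 6, 11 → queue [9, 10, 12, 14, 1, 2, 3, 6, 11]
Visit 9 → queue [10, 12, 14, 1, 2, 3, 6, 11]
Visit 10; enqueue 13 → queue [12, 14, 1, 2, 3, 6, 11, 13]
Visit 12 → queue [14, 1, 2, 3, 6, 11, 13]
Visit 14 → queue [1, 2, 3, 6, 11, 13]
Visit 1; enqueue 0 → queue [2, 3, 6, 11, 13, 0]
Visit 2 → queue [3, 6, 11, 13, 0]
Visit 3 → queue [6, 11, 13, 0]
Visit 6 → queue [11, 13, 0]
Visit 11 → queue [13, 0]
Visit 13 → queue [0]
Visit 0 → queue []

4, 5, 7, 8, 9, 10, 12, 14, 1, 2, 3, 6, 11, 13, 0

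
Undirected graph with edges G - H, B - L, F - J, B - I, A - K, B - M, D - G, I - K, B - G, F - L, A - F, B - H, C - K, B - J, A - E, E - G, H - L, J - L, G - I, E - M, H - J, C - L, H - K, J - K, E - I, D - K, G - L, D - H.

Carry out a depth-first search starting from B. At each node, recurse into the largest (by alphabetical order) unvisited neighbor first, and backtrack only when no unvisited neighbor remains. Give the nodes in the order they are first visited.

B -> M -> E -> I -> K -> J -> L -> H -> G -> D -> F -> A -> C

Visit B
B → M
M → E
E → I
I → K
K → J
J → L
L → H
H → G
G → D
L → F
F → A
L → C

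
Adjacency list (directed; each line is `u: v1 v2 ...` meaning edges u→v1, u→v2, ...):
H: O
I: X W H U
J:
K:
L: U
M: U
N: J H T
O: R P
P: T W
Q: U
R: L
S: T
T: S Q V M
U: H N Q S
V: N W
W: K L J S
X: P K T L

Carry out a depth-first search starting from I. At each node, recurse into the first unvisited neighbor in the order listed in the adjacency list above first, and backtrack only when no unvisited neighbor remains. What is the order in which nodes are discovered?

I → X → P → T → S → Q → U → H → O → R → L → N → J → V → W → K → M

Visit I
I → X
X → P
P → T
T → S
T → Q
Q → U
U → H
H → O
O → R
R → L
U → N
N → J
T → V
V → W
W → K
T → M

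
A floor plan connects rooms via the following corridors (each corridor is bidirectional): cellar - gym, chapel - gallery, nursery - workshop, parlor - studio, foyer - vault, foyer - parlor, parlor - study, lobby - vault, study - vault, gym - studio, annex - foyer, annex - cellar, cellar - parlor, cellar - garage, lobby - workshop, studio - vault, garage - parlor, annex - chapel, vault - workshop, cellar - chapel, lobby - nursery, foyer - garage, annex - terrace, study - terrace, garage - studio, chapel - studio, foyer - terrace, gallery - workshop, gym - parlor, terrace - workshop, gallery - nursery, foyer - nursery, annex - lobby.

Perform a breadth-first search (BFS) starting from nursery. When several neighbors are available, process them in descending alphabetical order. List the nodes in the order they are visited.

Visit nursery; enqueue workshop, lobby, gallery, foyer → queue [workshop, lobby, gallery, foyer]
Visit workshop; enqueue vault, terrace → queue [lobby, gallery, foyer, vault, terrace]
Visit lobby; enqueue annex → queue [gallery, foyer, vault, terrace, annex]
Visit gallery; enqueue chapel → queue [foyer, vault, terrace, annex, chapel]
Visit foyer; enqueue parlor, garage → queue [vault, terrace, annex, chapel, parlor, garage]
Visit vault; enqueue study, studio → queue [terrace, annex, chapel, parlor, garage, study, studio]
Visit terrace → queue [annex, chapel, parlor, garage, study, studio]
Visit annex; enqueue cellar → queue [chapel, parlor, garage, study, studio, cellar]
Visit chapel → queue [parlor, garage, study, studio, cellar]
Visit parlor; enqueue gym → queue [garage, study, studio, cellar, gym]
Visit garage → queue [study, studio, cellar, gym]
Visit study → queue [studio, cellar, gym]
Visit studio → queue [cellar, gym]
Visit cellar → queue [gym]
Visit gym → queue []

nursery, workshop, lobby, gallery, foyer, vault, terrace, annex, chapel, parlor, garage, study, studio, cellar, gym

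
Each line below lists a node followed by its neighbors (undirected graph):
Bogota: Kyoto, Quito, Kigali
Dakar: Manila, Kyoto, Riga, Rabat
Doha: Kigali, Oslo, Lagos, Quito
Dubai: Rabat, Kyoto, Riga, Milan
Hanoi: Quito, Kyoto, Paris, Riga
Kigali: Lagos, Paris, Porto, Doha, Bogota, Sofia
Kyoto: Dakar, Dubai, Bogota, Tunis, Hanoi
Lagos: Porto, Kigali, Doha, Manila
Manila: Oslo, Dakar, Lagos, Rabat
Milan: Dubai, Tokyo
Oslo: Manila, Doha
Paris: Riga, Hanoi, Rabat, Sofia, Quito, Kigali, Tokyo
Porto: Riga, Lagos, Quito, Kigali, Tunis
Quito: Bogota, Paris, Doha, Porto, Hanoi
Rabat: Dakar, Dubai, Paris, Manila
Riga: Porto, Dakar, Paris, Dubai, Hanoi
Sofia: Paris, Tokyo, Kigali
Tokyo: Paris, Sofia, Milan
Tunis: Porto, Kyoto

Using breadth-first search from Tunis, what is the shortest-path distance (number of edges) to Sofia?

Level 0: Tunis
Level 1: Kyoto, Porto
Level 2: Bogota, Dakar, Dubai, Hanoi, Kigali, Lagos, Quito, Riga
Level 3: Doha, Manila, Milan, Paris, Rabat, Sofia
Level 4: Oslo, Tokyo
Sofia first appears at level 3.

3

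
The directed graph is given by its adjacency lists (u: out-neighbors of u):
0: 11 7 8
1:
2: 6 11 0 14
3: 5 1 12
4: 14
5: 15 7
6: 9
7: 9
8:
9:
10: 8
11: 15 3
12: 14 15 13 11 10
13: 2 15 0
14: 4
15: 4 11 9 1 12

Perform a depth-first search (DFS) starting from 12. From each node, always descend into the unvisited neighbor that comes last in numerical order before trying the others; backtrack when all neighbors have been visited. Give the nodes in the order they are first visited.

12 → 15 → 11 → 3 → 5 → 7 → 9 → 1 → 4 → 14 → 13 → 2 → 6 → 0 → 8 → 10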